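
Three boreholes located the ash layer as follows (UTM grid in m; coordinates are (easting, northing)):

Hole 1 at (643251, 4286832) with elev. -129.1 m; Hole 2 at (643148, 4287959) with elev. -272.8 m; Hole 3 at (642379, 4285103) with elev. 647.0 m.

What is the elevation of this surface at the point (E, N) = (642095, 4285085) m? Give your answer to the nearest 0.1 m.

Two edge vectors: Hole 1→Hole 2 = (-103, 1127, -143.7), Hole 1→Hole 3 = (-872, -1729, 776.1).
Normal n = (Hole 1→Hole 2) × (Hole 1→Hole 3) = (626207.4, 205244.7, 1160831).
So ∂z/∂E = −n_x/n_z = −0.539447516 and ∂z/∂N = −n_y/n_z = −0.176808424.
Intercept c from Hole 1: -129.1 + 347000.15 + 757948.01 = 1104819.07.
At (642095, 4285085): z = −346376.6 − 757639.1 + 1104819.07 = 803.4 m.

803.4 m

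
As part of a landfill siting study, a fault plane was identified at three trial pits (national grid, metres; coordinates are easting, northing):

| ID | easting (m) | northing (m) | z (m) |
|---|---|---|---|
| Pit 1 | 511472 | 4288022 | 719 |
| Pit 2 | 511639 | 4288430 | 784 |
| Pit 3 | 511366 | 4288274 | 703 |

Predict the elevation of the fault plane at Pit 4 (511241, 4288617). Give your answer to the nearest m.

686 m

Two edge vectors: Pit 1→Pit 2 = (167, 408, 65), Pit 1→Pit 3 = (-106, 252, -16).
Normal n = (Pit 1→Pit 2) × (Pit 1→Pit 3) = (-22908, -4218, 85332).
So ∂z/∂easting = −n_x/n_z = 0.26845732 and ∂z/∂northing = −n_y/n_z = 0.04943046.
Intercept c from Pit 1: 719 − 137308.40 − 211958.90 = −348548.30.
At (511241, 4288617): z = 137246.4 + 211988.3 − 348548.30 = 686.4 m.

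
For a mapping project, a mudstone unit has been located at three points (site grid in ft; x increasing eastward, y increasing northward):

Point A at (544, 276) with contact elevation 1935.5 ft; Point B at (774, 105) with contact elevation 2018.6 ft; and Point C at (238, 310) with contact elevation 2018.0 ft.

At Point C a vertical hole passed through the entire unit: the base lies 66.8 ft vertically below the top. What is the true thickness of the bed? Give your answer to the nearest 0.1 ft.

Let the plane be z = a·x + b·y + c.
Point B−Point A: 230a − 171b = 83.1;  Point C−Point A: −306a + 34b = 82.5.
Solving gives a = −0.38046, b = −0.99770.
|∇z| = √(a²+b²) = 1.06778, so dip δ = arctan(1.06778) = 46.88°.
True thickness = vertical thickness × cos δ = 66.8 × cos 46.88° = 45.7 ft.

45.7 ft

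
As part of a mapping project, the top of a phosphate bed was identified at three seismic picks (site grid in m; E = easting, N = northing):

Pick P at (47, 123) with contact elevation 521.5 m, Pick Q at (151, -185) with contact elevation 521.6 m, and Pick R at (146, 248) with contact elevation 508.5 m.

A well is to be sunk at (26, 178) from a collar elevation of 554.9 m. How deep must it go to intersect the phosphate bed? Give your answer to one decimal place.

33.2 m

Two edge vectors: Pick P→Pick Q = (104, -308, 0.1), Pick P→Pick R = (99, 125, -13).
Normal n = (Pick P→Pick Q) × (Pick P→Pick R) = (3991.5, 1361.9, 43492).
So ∂z/∂E = −n_x/n_z = −0.09178 and ∂z/∂N = −n_y/n_z = −0.03131.
Intercept c from Pick P: 521.5 + 4.31 + 3.85 = 529.67.
At (26, 178): z_contact = −2.39 − 5.57 + 529.67 = 521.71 m.
Depth below ground = 554.9 − 521.71 = 33.2 m.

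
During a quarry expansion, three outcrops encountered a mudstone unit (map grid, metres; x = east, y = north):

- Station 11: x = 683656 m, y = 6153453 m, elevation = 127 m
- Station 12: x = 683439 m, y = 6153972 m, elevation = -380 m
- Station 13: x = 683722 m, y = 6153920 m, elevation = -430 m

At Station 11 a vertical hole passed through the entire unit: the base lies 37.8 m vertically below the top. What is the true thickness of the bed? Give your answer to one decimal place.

Two edge vectors: Station 11→Station 12 = (-217, 519, -507), Station 11→Station 13 = (66, 467, -557).
Normal n = (Station 11→Station 12) × (Station 11→Station 13) = (-52314, -154331, -135593).
So ∂z/∂x = −n_x/n_z = −0.38582 and ∂z/∂y = −n_y/n_z = −1.13819.
|∇z| = √(a²+b²) = 1.20181, so dip δ = arctan(1.20181) = 50.24°.
True thickness = vertical thickness × cos δ = 37.8 × cos 50.24° = 24.2 m.

24.2 m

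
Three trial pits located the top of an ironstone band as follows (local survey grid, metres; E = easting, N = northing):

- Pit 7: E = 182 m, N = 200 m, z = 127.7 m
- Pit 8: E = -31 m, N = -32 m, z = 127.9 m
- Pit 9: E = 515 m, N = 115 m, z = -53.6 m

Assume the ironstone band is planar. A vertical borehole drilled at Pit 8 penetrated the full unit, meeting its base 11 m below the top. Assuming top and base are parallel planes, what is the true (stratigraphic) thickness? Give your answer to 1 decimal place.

9.4 m

Let the plane be z = a·E + b·N + c.
Pit 8−Pit 7: −213a − 232b = 0.2;  Pit 9−Pit 7: 333a − 85b = −181.3.
Solving gives a = −0.44126, b = 0.40426.
|∇z| = √(a²+b²) = 0.59844, so dip δ = arctan(0.59844) = 30.90°.
True thickness = vertical thickness × cos δ = 11 × cos 30.90° = 9.4 m.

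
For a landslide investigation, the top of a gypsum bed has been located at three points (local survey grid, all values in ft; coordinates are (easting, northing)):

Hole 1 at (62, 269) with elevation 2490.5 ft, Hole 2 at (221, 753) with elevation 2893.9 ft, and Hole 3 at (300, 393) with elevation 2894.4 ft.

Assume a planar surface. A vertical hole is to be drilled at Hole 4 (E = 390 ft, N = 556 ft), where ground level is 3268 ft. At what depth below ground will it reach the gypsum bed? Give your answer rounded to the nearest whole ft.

182 ft

Let the plane be z = a·E + b·N + c.
Hole 2−Hole 1: 159a + 484b = 403.4;  Hole 3−Hole 1: 238a + 124b = 403.9.
Solving gives a = 1.52359, b = 0.33295.
Then c = 2490.5 − a·62 − b·269 = 2306.47.
At (390, 556): z_contact = 594.2 + 185.1 + 2306.47 = 3085.8 ft.
Depth below ground = 3268 − 3085.8 = 182 ft.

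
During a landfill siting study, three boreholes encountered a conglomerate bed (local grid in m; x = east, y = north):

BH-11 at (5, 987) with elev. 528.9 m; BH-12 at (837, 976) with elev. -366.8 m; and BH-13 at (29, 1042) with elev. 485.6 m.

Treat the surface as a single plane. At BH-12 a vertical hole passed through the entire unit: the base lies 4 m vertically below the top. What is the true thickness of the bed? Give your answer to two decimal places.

2.66 m

Let the plane be z = a·x + b·y + c.
BH-12−BH-11: 832a − 11b = −895.7;  BH-13−BH-11: 24a + 55b = −43.3.
Solving gives a = −1.08074, b = −0.31568.
|∇z| = √(a²+b²) = 1.12590, so dip δ = arctan(1.12590) = 48.39°.
True thickness = vertical thickness × cos δ = 4 × cos 48.39° = 2.66 m.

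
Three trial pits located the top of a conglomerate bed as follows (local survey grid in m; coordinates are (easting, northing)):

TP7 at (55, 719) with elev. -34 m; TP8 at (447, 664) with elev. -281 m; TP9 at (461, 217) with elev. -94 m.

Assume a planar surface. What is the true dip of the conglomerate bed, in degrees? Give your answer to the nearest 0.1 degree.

39.3°

Let the plane be z = a·E + b·N + c.
TP8−TP7: 392a − 55b = −247;  TP9−TP7: 406a − 502b = −60.
Solving gives a = −0.69184, b = −0.44001.
Gradient magnitude |∇z| = √(a² + b²) = √(0.47864 + 0.19361) = 0.81991.
True dip = arctan(0.81991) = 39.3°, dipping toward ENE (azimuth ≈ 058°).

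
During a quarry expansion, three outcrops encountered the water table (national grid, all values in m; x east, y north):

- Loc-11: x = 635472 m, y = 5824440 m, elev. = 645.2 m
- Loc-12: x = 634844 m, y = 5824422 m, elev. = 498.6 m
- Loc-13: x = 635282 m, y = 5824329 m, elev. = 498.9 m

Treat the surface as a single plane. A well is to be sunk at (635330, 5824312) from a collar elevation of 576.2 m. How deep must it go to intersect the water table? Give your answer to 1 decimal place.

Let the plane be z = a·x + b·y + c.
Loc-12−Loc-11: −628a − 18b = −146.6;  Loc-13−Loc-11: −190a − 111b = −146.3.
Solving gives a = 0.205756698, b = 0.965821868.
Then c = 645.2 − a·635472 − b·5824440 = −5755478.94.
At (635330, 5824312): z_contact = 130723.40 + 5625247.90 − 5755478.94 = 492.36 m.
Depth below ground = 576.2 − 492.36 = 83.8 m.

83.8 m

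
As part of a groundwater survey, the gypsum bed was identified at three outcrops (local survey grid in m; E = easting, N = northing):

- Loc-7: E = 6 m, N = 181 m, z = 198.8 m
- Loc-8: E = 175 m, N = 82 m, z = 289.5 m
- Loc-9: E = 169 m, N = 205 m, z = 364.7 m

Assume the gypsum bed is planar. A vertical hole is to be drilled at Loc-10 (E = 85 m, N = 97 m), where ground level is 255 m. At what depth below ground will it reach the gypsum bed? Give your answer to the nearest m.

39 m

Let the plane be z = a·E + b·N + c.
Loc-8−Loc-7: 169a − 99b = 90.7;  Loc-9−Loc-7: 163a + 24b = 165.9.
Solving gives a = 0.92116, b = 0.65632.
Then c = 198.8 − a·6 − b·181 = 74.48.
At (85, 97): z_contact = 78.3 + 63.7 + 74.48 = 216.4 m.
Depth below ground = 255 − 216.4 = 39 m.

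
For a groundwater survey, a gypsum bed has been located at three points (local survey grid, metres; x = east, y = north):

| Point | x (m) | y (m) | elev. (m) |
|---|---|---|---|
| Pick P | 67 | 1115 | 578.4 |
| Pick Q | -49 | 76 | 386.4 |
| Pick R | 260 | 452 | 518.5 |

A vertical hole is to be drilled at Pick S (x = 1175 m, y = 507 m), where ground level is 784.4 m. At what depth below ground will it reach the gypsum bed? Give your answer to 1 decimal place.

42.6 m

Let the plane be z = a·x + b·y + c.
Pick Q−Pick P: −116a − 1039b = −192;  Pick R−Pick P: 193a − 663b = −59.9.
Solving gives a = 0.234505, b = 0.158612.
Then c = 578.4 − a·67 − b·1115 = 385.84.
At (1175, 507): z_contact = 275.54 + 80.42 + 385.84 = 741.80 m.
Depth below ground = 784.4 − 741.80 = 42.6 m.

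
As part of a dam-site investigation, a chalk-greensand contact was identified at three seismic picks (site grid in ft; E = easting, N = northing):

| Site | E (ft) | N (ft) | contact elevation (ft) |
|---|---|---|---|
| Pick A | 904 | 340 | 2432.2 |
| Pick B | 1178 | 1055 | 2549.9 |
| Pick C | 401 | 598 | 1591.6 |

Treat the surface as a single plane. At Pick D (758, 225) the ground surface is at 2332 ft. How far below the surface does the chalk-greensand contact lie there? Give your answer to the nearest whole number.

Two edge vectors: Pick A→Pick B = (274, 715, 117.7), Pick A→Pick C = (-503, 258, -840.6).
Normal n = (Pick A→Pick B) × (Pick A→Pick C) = (-631395.6, 171121.3, 430337).
So ∂z/∂E = −n_x/n_z = 1.46721 and ∂z/∂N = −n_y/n_z = −0.39764.
Intercept c from Pick A: 2432.2 − 1326.36 + 135.20 = 1241.04.
At (758, 225): z_contact = 1112.1 − 89.5 + 1241.04 = 2263.7 ft.
Depth below ground = 2332 − 2263.7 = 68 ft.

68 ft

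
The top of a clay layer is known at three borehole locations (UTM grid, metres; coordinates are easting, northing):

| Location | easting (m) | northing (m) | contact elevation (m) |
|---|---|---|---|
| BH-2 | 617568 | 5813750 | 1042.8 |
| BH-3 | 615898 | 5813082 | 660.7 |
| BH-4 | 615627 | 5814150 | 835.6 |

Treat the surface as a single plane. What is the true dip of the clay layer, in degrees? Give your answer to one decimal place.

14.0°

Let the plane be z = a·easting + b·northing + c.
BH-3−BH-2: −1670a − 668b = −382.1;  BH-4−BH-2: −1941a + 400b = −207.2.
Solving gives a = 0.14825, b = 0.20138.
Gradient magnitude |∇z| = √(a² + b²) = √(0.02198 + 0.04055) = 0.25007.
True dip = arctan(0.25007) = 14.0°, dipping toward SW (azimuth ≈ 216°).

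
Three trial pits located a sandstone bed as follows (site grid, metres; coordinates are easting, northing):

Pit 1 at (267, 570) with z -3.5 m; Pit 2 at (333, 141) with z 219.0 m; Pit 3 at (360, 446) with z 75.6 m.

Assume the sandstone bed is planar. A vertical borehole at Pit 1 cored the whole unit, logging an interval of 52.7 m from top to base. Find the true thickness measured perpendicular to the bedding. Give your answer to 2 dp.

Let the plane be z = a·easting + b·northing + c.
Pit 2−Pit 1: 66a − 429b = 222.5;  Pit 3−Pit 1: 93a − 124b = 79.1.
Solving gives a = 0.20004, b = −0.48787.
|∇z| = √(a²+b²) = 0.52729, so dip δ = arctan(0.52729) = 27.80°.
True thickness = vertical thickness × cos δ = 52.7 × cos 27.80° = 46.62 m.

46.62 m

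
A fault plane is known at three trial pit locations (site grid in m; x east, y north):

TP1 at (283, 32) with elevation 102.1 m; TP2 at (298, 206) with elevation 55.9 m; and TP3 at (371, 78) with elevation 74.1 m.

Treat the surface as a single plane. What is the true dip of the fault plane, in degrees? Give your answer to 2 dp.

Two edge vectors: TP1→TP2 = (15, 174, -46.2), TP1→TP3 = (88, 46, -28).
Normal n = (TP1→TP2) × (TP1→TP3) = (-2746.8, -3645.6, -14622).
So ∂z/∂x = −n_x/n_z = −0.18785 and ∂z/∂y = −n_y/n_z = −0.24932.
Gradient magnitude |∇z| = √(a² + b²) = √(0.03529 + 0.06216) = 0.31217.
True dip = arctan(0.31217) = 17.34°, dipping toward NE (azimuth ≈ 037°).

17.34°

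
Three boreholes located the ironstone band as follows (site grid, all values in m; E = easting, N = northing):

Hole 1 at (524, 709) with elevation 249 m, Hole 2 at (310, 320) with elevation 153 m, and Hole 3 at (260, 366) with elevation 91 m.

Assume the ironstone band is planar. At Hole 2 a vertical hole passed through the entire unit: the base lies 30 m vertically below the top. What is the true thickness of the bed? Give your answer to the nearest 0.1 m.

Two edge vectors: Hole 1→Hole 2 = (-214, -389, -96), Hole 1→Hole 3 = (-264, -343, -158).
Normal n = (Hole 1→Hole 2) × (Hole 1→Hole 3) = (28534, -8468, -29294).
So ∂z/∂E = −n_x/n_z = 0.97406 and ∂z/∂N = −n_y/n_z = −0.28907.
|∇z| = √(a²+b²) = 1.01604, so dip δ = arctan(1.01604) = 45.46°.
True thickness = vertical thickness × cos δ = 30 × cos 45.46° = 21.0 m.

21.0 m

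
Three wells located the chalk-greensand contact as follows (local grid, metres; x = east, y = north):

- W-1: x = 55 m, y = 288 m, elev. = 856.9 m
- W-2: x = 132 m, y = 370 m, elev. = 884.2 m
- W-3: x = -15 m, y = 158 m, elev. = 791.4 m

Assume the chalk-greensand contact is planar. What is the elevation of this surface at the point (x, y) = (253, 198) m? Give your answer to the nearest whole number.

Two edge vectors: W-1→W-2 = (77, 82, 27.3), W-1→W-3 = (-70, -130, -65.5).
Normal n = (W-1→W-2) × (W-1→W-3) = (-1822, 3132.5, -4270).
So ∂z/∂x = −n_x/n_z = −0.42670 and ∂z/∂y = −n_y/n_z = 0.73361.
Intercept c from W-1: 856.9 + 23.47 − 211.28 = 669.09.
At (253, 198): z = −108.0 + 145.3 + 669.09 = 706.4 m.

706 m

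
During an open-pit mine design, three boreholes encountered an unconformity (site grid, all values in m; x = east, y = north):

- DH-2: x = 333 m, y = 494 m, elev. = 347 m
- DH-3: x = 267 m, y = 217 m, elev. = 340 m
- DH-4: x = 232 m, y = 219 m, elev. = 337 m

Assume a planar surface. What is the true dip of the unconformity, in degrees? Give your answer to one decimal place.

4.9°

Let the plane be z = a·x + b·y + c.
DH-3−DH-2: −66a − 277b = −7;  DH-4−DH-2: −101a − 275b = −10.
Solving gives a = 0.08599, b = 0.00478.
Gradient magnitude |∇z| = √(a² + b²) = √(0.00739 + 0.00002) = 0.08612.
True dip = arctan(0.08612) = 4.9°, dipping toward W (azimuth ≈ 267°).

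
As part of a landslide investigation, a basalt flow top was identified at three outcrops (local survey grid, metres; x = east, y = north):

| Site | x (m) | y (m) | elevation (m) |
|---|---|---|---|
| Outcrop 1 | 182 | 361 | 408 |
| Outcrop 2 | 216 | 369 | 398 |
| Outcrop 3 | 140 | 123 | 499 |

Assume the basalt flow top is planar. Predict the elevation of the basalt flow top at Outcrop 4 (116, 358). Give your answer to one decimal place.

423.1 m

Two edge vectors: Outcrop 1→Outcrop 2 = (34, 8, -10), Outcrop 1→Outcrop 3 = (-42, -238, 91).
Normal n = (Outcrop 1→Outcrop 2) × (Outcrop 1→Outcrop 3) = (-1652, -2674, -7756).
So ∂z/∂x = −n_x/n_z = −0.21300 and ∂z/∂y = −n_y/n_z = −0.34477.
Intercept c from Outcrop 1: 408 + 38.77 + 124.46 = 571.23.
At (116, 358): z = −24.7 − 123.4 + 571.23 = 423.1 m.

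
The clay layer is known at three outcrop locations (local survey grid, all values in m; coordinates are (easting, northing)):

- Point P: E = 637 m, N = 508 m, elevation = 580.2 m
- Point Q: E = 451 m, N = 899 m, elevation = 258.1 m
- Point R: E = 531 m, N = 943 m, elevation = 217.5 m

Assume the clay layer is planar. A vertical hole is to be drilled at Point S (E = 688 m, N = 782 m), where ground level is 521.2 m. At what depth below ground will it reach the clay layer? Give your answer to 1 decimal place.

174.5 m

Two edge vectors: Point P→Point Q = (-186, 391, -322.1), Point P→Point R = (-106, 435, -362.7).
Normal n = (Point P→Point Q) × (Point P→Point R) = (-1702.2, -33319.6, -39464).
So ∂z/∂E = −n_x/n_z = −0.04313 and ∂z/∂N = −n_y/n_z = −0.84430.
Intercept c from Point P: 580.2 + 27.48 + 428.91 = 1036.58.
At (688, 782): z_contact = −29.68 − 660.25 + 1036.58 = 346.66 m.
Depth below ground = 521.2 − 346.66 = 174.5 m.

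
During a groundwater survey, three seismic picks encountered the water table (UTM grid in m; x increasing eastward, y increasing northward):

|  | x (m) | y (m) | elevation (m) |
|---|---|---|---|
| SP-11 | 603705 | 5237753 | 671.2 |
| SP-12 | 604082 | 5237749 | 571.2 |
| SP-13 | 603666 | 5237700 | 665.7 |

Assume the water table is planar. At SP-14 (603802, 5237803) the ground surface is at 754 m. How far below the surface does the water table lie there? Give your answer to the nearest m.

Let the plane be z = a·x + b·y + c.
SP-12−SP-11: 377a − 4b = −100;  SP-13−SP-11: −39a − 53b = −5.5.
Solving gives a = −0.26210458, b = 0.29664300.
Then c = 671.2 − a·603705 − b·5237753 = −1394837.69.
At (603802, 5237803): z_contact = −158259.3 + 1553757.6 − 1394837.69 = 660.6 m.
Depth below ground = 754 − 660.6 = 93 m.

93 m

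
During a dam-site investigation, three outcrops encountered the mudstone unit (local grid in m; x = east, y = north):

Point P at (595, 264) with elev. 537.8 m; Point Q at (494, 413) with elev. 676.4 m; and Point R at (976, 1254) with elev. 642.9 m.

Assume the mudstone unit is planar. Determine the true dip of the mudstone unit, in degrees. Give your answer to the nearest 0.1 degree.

Two edge vectors: Point P→Point Q = (-101, 149, 138.6), Point P→Point R = (381, 990, 105.1).
Normal n = (Point P→Point Q) × (Point P→Point R) = (-121554.1, 63421.7, -156759).
So ∂z/∂x = −n_x/n_z = −0.77542 and ∂z/∂y = −n_y/n_z = 0.40458.
Gradient magnitude |∇z| = √(a² + b²) = √(0.60128 + 0.16369) = 0.87462.
True dip = arctan(0.87462) = 41.2°, dipping toward ESE (azimuth ≈ 118°).

41.2°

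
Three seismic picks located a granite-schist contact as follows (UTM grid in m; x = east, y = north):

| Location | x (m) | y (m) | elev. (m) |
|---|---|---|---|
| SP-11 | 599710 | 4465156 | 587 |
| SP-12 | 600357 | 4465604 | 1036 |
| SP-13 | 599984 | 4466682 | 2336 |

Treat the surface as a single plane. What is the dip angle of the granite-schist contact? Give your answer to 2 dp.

Two edge vectors: SP-11→SP-12 = (647, 448, 449), SP-11→SP-13 = (274, 1526, 1749).
Normal n = (SP-11→SP-12) × (SP-11→SP-13) = (98378, -1008577, 864570).
So ∂z/∂x = −n_x/n_z = −0.11379 and ∂z/∂y = −n_y/n_z = 1.16656.
Gradient magnitude |∇z| = √(a² + b²) = √(0.01295 + 1.36087) = 1.17210.
True dip = arctan(1.17210) = 49.53°, dipping toward S (azimuth ≈ 174°).

49.53°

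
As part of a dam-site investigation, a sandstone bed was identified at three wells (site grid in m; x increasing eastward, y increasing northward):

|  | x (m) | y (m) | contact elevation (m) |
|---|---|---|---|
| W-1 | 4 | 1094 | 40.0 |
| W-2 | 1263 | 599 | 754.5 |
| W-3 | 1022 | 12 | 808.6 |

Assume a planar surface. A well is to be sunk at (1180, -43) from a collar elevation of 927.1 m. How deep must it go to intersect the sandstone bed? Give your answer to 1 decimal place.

Two edge vectors: W-1→W-2 = (1259, -495, 714.5), W-1→W-3 = (1018, -1082, 768.6).
Normal n = (W-1→W-2) × (W-1→W-3) = (392632, -240306.4, -858328).
So ∂z/∂x = −n_x/n_z = 0.457438 and ∂z/∂y = −n_y/n_z = −0.279970.
Intercept c from W-1: 40 − 1.83 + 306.29 = 344.46.
At (1180, -43): z_contact = 539.78 + 12.04 + 344.46 = 896.27 m.
Depth below ground = 927.1 − 896.27 = 30.8 m.

30.8 m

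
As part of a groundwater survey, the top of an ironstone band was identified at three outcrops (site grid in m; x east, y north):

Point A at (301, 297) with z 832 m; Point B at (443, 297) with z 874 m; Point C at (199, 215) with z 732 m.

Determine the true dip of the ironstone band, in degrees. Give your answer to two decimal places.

42.03°

Two edge vectors: Point A→Point B = (142, 0, 42), Point A→Point C = (-102, -82, -100).
Normal n = (Point A→Point B) × (Point A→Point C) = (3444, 9916, -11644).
So ∂z/∂x = −n_x/n_z = 0.29577 and ∂z/∂y = −n_y/n_z = 0.85160.
Gradient magnitude |∇z| = √(a² + b²) = √(0.08748 + 0.72522) = 0.90150.
True dip = arctan(0.90150) = 42.03°, dipping toward SSW (azimuth ≈ 199°).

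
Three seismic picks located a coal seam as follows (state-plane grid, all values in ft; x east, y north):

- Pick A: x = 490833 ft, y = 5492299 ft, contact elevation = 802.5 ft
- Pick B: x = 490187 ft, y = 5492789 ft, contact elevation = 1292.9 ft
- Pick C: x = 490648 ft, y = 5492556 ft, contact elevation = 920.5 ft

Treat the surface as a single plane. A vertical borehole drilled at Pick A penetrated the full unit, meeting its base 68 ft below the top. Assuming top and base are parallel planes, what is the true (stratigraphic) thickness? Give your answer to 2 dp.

Two edge vectors: Pick A→Pick B = (-646, 490, 490.4), Pick A→Pick C = (-185, 257, 118).
Normal n = (Pick A→Pick B) × (Pick A→Pick C) = (-68212.8, -14496, -75372).
So ∂z/∂x = −n_x/n_z = −0.90502 and ∂z/∂y = −n_y/n_z = −0.19233.
|∇z| = √(a²+b²) = 0.92523, so dip δ = arctan(0.92523) = 42.78°.
True thickness = vertical thickness × cos δ = 68 × cos 42.78° = 49.91 ft.

49.91 ft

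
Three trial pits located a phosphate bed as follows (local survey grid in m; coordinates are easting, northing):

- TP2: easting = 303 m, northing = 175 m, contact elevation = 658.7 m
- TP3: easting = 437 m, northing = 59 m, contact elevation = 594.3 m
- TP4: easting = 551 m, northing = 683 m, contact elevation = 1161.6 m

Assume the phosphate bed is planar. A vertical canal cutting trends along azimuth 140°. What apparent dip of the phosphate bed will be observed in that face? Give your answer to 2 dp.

Let the plane be z = a·easting + b·northing + c.
TP3−TP2: 134a − 116b = −64.4;  TP4−TP2: 248a + 508b = 502.9.
Solving gives a = 0.26457, b = 0.86080.
Unit vector along 140° is (sin 140°, cos 140°) = (0.6428, -0.7660).
Slope in that direction = a·(0.6428) + b·(-0.7660) = −0.48935.
Apparent dip = arctan|0.48935| = 26.07° (true dip is 42.0°, so apparent ≤ true as expected).

26.07°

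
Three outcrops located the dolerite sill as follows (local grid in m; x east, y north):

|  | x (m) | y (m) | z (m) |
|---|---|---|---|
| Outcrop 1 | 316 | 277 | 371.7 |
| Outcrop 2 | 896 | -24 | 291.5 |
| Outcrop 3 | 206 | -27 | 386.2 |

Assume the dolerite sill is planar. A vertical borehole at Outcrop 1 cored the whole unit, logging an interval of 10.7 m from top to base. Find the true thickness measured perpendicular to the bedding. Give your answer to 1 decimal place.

Two edge vectors: Outcrop 1→Outcrop 2 = (580, -301, -80.2), Outcrop 1→Outcrop 3 = (-110, -304, 14.5).
Normal n = (Outcrop 1→Outcrop 2) × (Outcrop 1→Outcrop 3) = (-28745.3, 412, -209430).
So ∂z/∂x = −n_x/n_z = −0.13725 and ∂z/∂y = −n_y/n_z = 0.00197.
|∇z| = √(a²+b²) = 0.13727, so dip δ = arctan(0.13727) = 7.82°.
True thickness = vertical thickness × cos δ = 10.7 × cos 7.82° = 10.6 m.

10.6 m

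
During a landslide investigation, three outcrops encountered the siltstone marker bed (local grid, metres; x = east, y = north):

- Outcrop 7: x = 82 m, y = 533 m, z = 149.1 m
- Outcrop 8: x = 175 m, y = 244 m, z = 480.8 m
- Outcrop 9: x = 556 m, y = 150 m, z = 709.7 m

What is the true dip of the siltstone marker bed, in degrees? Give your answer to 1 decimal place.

Let the plane be z = a·x + b·y + c.
Outcrop 8−Outcrop 7: 93a − 289b = 331.7;  Outcrop 9−Outcrop 7: 474a − 383b = 560.6.
Solving gives a = 0.34501, b = −1.03673.
Gradient magnitude |∇z| = √(a² + b²) = √(0.11903 + 1.07480) = 1.09263.
True dip = arctan(1.09263) = 47.5°, dipping toward NNW (azimuth ≈ 342°).

47.5°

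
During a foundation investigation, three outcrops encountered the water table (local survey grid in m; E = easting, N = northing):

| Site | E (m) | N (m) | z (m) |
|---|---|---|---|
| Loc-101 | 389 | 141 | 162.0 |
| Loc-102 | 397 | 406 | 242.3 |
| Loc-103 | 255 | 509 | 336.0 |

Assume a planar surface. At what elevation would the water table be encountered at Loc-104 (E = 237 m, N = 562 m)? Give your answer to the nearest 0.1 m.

360.5 m

Two edge vectors: Loc-101→Loc-102 = (8, 265, 80.3), Loc-101→Loc-103 = (-134, 368, 174).
Normal n = (Loc-101→Loc-102) × (Loc-101→Loc-103) = (16559.6, -12152.2, 38454).
So ∂z/∂E = −n_x/n_z = −0.43063 and ∂z/∂N = −n_y/n_z = 0.31602.
Intercept c from Loc-101: 162 + 167.52 − 44.56 = 284.96.
At (237, 562): z = −102.1 + 177.6 + 284.96 = 360.5 m.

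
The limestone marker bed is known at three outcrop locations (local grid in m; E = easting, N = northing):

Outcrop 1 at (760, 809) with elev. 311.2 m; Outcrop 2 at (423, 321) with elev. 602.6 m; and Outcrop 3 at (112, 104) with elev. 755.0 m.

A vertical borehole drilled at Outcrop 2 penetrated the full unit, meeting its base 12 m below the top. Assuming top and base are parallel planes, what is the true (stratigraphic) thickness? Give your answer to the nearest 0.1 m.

10.7 m

Two edge vectors: Outcrop 1→Outcrop 2 = (-337, -488, 291.4), Outcrop 1→Outcrop 3 = (-648, -705, 443.8).
Normal n = (Outcrop 1→Outcrop 2) × (Outcrop 1→Outcrop 3) = (-11137.4, -39266.6, -78639).
So ∂z/∂E = −n_x/n_z = −0.14163 and ∂z/∂N = −n_y/n_z = −0.49933.
|∇z| = √(a²+b²) = 0.51902, so dip δ = arctan(0.51902) = 27.43°.
True thickness = vertical thickness × cos δ = 12 × cos 27.43° = 10.7 m.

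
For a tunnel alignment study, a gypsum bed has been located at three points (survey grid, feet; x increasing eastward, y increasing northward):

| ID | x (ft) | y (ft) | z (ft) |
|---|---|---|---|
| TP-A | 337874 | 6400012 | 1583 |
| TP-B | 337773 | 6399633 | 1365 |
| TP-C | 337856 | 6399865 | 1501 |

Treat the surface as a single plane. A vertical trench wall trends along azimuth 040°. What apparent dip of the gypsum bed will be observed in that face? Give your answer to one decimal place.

26.3°

Two edge vectors: TP-A→TP-B = (-101, -379, -218), TP-A→TP-C = (-18, -147, -82).
Normal n = (TP-A→TP-B) × (TP-A→TP-C) = (-968, -4358, 8025).
So ∂z/∂x = −n_x/n_z = 0.12062 and ∂z/∂y = −n_y/n_z = 0.54305.
Unit vector along 040° is (sin 40°, cos 40°) = (0.6428, 0.7660).
Slope in that direction = a·(0.6428) + b·(0.7660) = 0.49354.
Apparent dip = arctan|0.49354| = 26.3° (true dip is 29.1°, so apparent ≤ true as expected).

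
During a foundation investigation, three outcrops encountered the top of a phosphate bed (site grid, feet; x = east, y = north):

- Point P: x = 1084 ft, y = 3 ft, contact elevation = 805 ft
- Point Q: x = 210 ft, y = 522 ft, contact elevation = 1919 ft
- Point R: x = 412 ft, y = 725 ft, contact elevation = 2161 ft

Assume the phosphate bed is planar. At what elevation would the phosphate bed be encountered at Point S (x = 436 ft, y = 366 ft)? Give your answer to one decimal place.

1597.2 ft

Two edge vectors: Point P→Point Q = (-874, 519, 1114), Point P→Point R = (-672, 722, 1356).
Normal n = (Point P→Point Q) × (Point P→Point R) = (-100544, 436536, -282260).
So ∂z/∂x = −n_x/n_z = −0.356211 and ∂z/∂y = −n_y/n_z = 1.546574.
Intercept c from Point P: 805 + 386.13 − 4.64 = 1186.49.
At (436, 366): z = −155.3 + 566.0 + 1186.49 = 1597.2 ft.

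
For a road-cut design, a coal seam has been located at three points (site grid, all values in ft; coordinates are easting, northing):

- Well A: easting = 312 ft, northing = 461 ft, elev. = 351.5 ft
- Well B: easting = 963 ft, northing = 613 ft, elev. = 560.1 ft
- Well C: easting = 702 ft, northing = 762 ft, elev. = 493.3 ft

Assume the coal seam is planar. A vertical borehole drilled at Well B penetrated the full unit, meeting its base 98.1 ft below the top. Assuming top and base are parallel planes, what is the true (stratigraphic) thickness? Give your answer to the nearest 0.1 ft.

Let the plane be z = a·easting + b·northing + c.
Well B−Well A: 651a + 152b = 208.6;  Well C−Well A: 390a + 301b = 141.8.
Solving gives a = 0.30171, b = 0.08018.
|∇z| = √(a²+b²) = 0.31218, so dip δ = arctan(0.31218) = 17.34°.
True thickness = vertical thickness × cos δ = 98.1 × cos 17.34° = 93.6 ft.

93.6 ft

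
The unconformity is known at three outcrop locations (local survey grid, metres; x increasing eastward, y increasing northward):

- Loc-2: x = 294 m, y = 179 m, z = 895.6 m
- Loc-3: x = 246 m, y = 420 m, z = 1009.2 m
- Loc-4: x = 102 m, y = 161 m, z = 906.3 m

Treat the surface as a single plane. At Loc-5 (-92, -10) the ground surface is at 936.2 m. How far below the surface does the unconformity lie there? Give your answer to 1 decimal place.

88.1 m

Two edge vectors: Loc-2→Loc-3 = (-48, 241, 113.6), Loc-2→Loc-4 = (-192, -18, 10.7).
Normal n = (Loc-2→Loc-3) × (Loc-2→Loc-4) = (4623.5, -21297.6, 47136).
So ∂z/∂x = −n_x/n_z = −0.09809 and ∂z/∂y = −n_y/n_z = 0.45183.
Intercept c from Loc-2: 895.6 + 28.84 − 80.88 = 843.56.
At (-92, -10): z_contact = 9.02 − 4.52 + 843.56 = 848.07 m.
Depth below ground = 936.2 − 848.07 = 88.1 m.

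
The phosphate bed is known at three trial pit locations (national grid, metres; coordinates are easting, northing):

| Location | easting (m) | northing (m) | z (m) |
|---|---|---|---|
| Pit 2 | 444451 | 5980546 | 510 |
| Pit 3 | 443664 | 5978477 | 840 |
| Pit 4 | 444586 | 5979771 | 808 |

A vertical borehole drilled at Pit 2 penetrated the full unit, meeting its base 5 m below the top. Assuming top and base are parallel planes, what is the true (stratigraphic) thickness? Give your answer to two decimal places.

4.45 m

Two edge vectors: Pit 2→Pit 3 = (-787, -2069, 330), Pit 2→Pit 4 = (135, -775, 298).
Normal n = (Pit 2→Pit 3) × (Pit 2→Pit 4) = (-360812, 279076, 889240).
So ∂z/∂easting = −n_x/n_z = 0.40575 and ∂z/∂northing = −n_y/n_z = −0.31384.
|∇z| = √(a²+b²) = 0.51296, so dip δ = arctan(0.51296) = 27.16°.
True thickness = vertical thickness × cos δ = 5 × cos 27.16° = 4.45 m.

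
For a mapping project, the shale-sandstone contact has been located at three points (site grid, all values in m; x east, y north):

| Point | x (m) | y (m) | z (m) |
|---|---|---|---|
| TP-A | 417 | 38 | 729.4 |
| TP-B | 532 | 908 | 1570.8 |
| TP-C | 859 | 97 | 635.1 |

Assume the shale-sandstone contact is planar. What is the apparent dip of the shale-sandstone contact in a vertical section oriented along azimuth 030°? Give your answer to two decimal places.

35.11°

Let the plane be z = a·x + b·y + c.
TP-B−TP-A: 115a + 870b = 841.4;  TP-C−TP-A: 442a + 59b = −94.3.
Solving gives a = −0.34860, b = 1.01321.
Unit vector along 030° is (sin 30°, cos 30°) = (0.5000, 0.8660).
Slope in that direction = a·(0.5000) + b·(0.8660) = 0.70316.
Apparent dip = arctan|0.70316| = 35.11° (true dip is 47.0°, so apparent ≤ true as expected).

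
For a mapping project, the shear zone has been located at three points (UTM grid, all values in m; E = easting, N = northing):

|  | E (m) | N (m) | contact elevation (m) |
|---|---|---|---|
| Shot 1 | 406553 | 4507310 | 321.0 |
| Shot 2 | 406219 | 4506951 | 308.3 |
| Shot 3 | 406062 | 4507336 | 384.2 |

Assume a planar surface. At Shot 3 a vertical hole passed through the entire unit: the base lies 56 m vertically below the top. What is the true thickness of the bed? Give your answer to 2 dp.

55.01 m

Two edge vectors: Shot 1→Shot 2 = (-334, -359, -12.7), Shot 1→Shot 3 = (-491, 26, 63.2).
Normal n = (Shot 1→Shot 2) × (Shot 1→Shot 3) = (-22358.6, 27344.5, -184953).
So ∂z/∂E = −n_x/n_z = −0.12089 and ∂z/∂N = −n_y/n_z = 0.14785.
|∇z| = √(a²+b²) = 0.19098, so dip δ = arctan(0.19098) = 10.81°.
True thickness = vertical thickness × cos δ = 56 × cos 10.81° = 55.01 m.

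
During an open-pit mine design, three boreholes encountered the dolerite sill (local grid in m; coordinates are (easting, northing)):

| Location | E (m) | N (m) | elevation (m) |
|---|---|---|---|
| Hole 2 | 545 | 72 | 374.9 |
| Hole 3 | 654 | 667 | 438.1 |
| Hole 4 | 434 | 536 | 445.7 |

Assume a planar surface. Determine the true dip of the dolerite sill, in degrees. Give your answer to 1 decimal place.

9.5°

Let the plane be z = a·E + b·N + c.
Hole 3−Hole 2: 109a + 595b = 63.2;  Hole 4−Hole 2: −111a + 464b = 70.8.
Solving gives a = −0.10977, b = 0.12633.
Gradient magnitude |∇z| = √(a² + b²) = √(0.01205 + 0.01596) = 0.16735.
True dip = arctan(0.16735) = 9.5°, dipping toward SE (azimuth ≈ 139°).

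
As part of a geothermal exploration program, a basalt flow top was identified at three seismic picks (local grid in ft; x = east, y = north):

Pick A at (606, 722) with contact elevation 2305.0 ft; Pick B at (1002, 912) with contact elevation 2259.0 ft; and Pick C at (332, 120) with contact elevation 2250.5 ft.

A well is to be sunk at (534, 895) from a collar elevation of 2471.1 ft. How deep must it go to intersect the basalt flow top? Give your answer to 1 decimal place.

119.7 ft

Two edge vectors: Pick A→Pick B = (396, 190, -46), Pick A→Pick C = (-274, -602, -54.5).
Normal n = (Pick A→Pick B) × (Pick A→Pick C) = (-38047, 34186, -186332).
So ∂z/∂x = −n_x/n_z = −0.204189 and ∂z/∂y = −n_y/n_z = 0.183468.
Intercept c from Pick A: 2305 + 123.74 − 132.46 = 2296.27.
At (534, 895): z_contact = −109.04 + 164.20 + 2296.27 = 2351.44 ft.
Depth below ground = 2471.1 − 2351.44 = 119.7 ft.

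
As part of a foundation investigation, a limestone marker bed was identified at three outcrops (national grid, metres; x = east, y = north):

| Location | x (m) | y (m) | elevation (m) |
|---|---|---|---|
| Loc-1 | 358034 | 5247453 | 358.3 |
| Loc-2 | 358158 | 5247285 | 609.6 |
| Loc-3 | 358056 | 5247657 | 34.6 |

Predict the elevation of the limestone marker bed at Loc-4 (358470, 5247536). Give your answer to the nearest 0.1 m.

180.7 m

Let the plane be z = a·x + b·y + c.
Loc-2−Loc-1: 124a − 168b = 251.3;  Loc-3−Loc-1: 22a + 204b = −323.7.
Solving gives a = −0.107491722, b = −1.575172461.
Then c = 358.3 − a·358034 − b·5247453 = 8304487.45.
At (358470, 5247536): z = −38532.6 − 8265774.2 + 8304487.45 = 180.7 m.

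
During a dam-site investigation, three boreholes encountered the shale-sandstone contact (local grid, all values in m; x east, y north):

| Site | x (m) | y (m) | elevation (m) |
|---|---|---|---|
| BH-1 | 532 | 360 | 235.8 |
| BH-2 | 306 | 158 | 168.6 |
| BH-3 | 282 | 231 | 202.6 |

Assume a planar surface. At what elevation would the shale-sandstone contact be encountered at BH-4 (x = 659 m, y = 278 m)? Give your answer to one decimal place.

Let the plane be z = a·x + b·y + c.
BH-2−BH-1: −226a − 202b = −67.2;  BH-3−BH-1: −250a − 129b = −33.2.
Solving gives a = −0.09193, b = 0.43553.
Then c = 235.8 − a·532 − b·360 = 127.92.
At (659, 278): z = −60.6 + 121.1 + 127.92 = 188.4 m.

188.4 m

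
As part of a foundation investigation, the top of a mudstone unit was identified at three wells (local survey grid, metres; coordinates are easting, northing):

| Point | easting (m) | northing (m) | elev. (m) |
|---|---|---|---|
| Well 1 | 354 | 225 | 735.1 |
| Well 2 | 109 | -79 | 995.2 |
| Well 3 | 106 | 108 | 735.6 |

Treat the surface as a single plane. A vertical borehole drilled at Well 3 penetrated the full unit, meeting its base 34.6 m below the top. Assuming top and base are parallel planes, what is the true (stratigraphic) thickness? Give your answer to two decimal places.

18.99 m

Let the plane be z = a·easting + b·northing + c.
Well 2−Well 1: −245a − 304b = 260.1;  Well 3−Well 1: −248a − 117b = 0.5.
Solving gives a = 0.64801, b = −1.37784.
|∇z| = √(a²+b²) = 1.52262, so dip δ = arctan(1.52262) = 56.70°.
True thickness = vertical thickness × cos δ = 34.6 × cos 56.70° = 18.99 m.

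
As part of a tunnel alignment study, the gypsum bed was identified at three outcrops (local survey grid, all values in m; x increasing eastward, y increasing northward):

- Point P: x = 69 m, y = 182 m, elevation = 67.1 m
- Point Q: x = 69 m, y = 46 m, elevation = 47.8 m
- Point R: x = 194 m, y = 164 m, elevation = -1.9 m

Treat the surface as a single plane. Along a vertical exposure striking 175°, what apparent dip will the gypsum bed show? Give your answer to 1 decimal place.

Let the plane be z = a·x + b·y + c.
Point Q−Point P: 0a − 136b = −19.3;  Point R−Point P: 125a − 18b = −69.
Solving gives a = −0.53156, b = 0.14191.
Unit vector along 175° is (sin 175°, cos 175°) = (0.0872, -0.9962).
Slope in that direction = a·(0.0872) + b·(-0.9962) = −0.18770.
Apparent dip = arctan|0.18770| = 10.6° (true dip is 28.8°, so apparent ≤ true as expected).

10.6°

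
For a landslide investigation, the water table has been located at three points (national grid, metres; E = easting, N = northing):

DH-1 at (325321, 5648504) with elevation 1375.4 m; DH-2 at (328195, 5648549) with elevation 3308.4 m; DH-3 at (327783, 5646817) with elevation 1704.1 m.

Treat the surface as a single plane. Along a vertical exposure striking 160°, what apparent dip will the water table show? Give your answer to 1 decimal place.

Let the plane be z = a·E + b·N + c.
DH-2−DH-1: 2874a + 45b = 1933;  DH-3−DH-1: 2462a − 1687b = 328.7.
Solving gives a = 0.66054, b = 0.76914.
Unit vector along 160° is (sin 160°, cos 160°) = (0.3420, -0.9397).
Slope in that direction = a·(0.3420) + b·(-0.9397) = −0.49684.
Apparent dip = arctan|0.49684| = 26.4° (true dip is 45.4°, so apparent ≤ true as expected).

26.4°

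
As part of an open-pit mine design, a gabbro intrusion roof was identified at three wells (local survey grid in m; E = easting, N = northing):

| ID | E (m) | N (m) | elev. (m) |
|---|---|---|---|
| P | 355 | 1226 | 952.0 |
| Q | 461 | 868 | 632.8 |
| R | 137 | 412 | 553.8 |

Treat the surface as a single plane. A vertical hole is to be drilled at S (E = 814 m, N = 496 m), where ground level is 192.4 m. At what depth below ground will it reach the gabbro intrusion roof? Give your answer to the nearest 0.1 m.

Let the plane be z = a·E + b·N + c.
Q−P: 106a − 358b = −319.2;  R−P: −218a − 814b = −398.2.
Solving gives a = −0.713653, b = 0.680315.
Then c = 952 − a·355 − b·1226 = 371.28.
At (814, 496): z_contact = −580.91 + 337.44 + 371.28 = 127.80 m.
Depth below ground = 192.4 − 127.80 = 64.6 m.

64.6 m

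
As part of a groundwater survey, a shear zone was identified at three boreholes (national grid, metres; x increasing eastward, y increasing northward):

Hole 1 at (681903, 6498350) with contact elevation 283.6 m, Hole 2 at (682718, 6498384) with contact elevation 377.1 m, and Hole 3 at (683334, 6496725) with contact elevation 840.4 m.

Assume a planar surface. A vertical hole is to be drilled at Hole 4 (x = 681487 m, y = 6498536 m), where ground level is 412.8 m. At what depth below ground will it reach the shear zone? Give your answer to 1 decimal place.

Let the plane be z = a·x + b·y + c.
Hole 2−Hole 1: 815a + 34b = 93.5;  Hole 3−Hole 1: 1431a − 1625b = 556.8.
Solving gives a = 0.124446534, b = −0.233056622.
Then c = 283.6 − a·681903 − b·6498350 = 1429906.63.
At (681487, 6498536): z_contact = 84808.70 − 1514526.85 + 1429906.63 = 188.48 m.
Depth below ground = 412.8 − 188.48 = 224.3 m.

224.3 m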